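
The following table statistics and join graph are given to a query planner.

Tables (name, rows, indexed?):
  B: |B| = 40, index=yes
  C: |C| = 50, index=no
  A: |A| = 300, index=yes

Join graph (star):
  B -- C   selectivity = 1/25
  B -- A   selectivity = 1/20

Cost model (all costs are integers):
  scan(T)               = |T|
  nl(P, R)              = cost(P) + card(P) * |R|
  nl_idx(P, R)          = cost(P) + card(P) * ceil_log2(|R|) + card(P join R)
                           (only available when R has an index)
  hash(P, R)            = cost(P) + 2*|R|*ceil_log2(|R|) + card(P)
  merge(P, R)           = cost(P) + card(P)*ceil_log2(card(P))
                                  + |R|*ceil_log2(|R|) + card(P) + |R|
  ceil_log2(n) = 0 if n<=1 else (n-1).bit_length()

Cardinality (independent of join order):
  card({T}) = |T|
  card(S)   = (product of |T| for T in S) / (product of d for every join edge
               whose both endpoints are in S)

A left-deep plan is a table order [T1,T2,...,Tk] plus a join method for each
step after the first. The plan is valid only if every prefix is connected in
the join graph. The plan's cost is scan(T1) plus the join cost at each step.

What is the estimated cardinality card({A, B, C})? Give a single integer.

Tables in S: A(300), B(40), C(50)
Edges inside S: B-C(d=25), B-A(d=20)
numerator = 300 * 40 * 50 = 600000
denominator = 25 * 20 = 500
card(S) = 600000 / 500 = 1200

1200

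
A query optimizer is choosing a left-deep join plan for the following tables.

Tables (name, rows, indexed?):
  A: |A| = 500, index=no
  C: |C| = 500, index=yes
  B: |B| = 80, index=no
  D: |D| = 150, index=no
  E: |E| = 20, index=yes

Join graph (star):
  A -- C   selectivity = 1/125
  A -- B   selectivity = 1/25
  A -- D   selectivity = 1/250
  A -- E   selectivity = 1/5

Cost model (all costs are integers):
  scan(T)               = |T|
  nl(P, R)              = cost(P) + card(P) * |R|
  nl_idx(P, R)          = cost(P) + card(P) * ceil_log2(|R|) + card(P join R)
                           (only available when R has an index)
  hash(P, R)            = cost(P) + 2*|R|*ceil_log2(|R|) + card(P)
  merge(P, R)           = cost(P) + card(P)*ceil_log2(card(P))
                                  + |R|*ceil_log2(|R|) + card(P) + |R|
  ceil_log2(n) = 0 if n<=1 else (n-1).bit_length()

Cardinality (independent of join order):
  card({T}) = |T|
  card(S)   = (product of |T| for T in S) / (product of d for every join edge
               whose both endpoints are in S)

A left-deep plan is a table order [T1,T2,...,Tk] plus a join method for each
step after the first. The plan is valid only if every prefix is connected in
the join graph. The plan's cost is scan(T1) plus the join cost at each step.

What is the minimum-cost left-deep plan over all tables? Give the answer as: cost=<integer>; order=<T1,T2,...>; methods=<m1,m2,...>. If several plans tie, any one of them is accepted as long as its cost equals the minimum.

Selinger DP (subsets sized 1..n):
  {A}: scan cost=500, card=500
  {C}: scan cost=500, card=500
  {B}: scan cost=80, card=80
  {D}: scan cost=150, card=150
  {E}: scan cost=20, card=20
  {AC}: card=2000; try (C,nl_idx)→7000, (C,hash)→10000, (A,hash)→10000, (C,merge)→10500, (A,merge)→10500, (C,nl)→250500 …(+1); best=7000 via (C,nl_idx)
  {AB}: card=1600; try (B,hash)→2120, (A,merge)→5720, (B,merge)→6140, (A,hash)→9160, (A,nl)→40080, (B,nl)→40500; best=2120 via (B,hash)
  {AD}: card=300; try (D,hash)→3400, (A,merge)→6500, (D,merge)→6850, (A,hash)→9300, (A,nl)→75150, (D,nl)→75500; best=3400 via (D,hash)
  {AE}: card=2000; try (E,hash)→1200, (E,nl_idx)→5000, (A,merge)→5140, (E,merge)→5620, (A,hash)→9040, (A,nl)→10020 …(+1); best=1200 via (E,hash)
  {ABC}: card=6400; try (B,hash)→10120, (C,hash)→12720, (C,nl_idx)→22920, (C,merge)→26320, (B,merge)→31640, (B,nl)→167000 …(+1); best=10120 via (B,hash)
  {ACD}: card=1200; try (C,nl_idx)→7300, (D,hash)→11400, (C,merge)→11400, (C,hash)→12700, (D,merge)→32350, (C,nl)→153400 …(+1); best=7300 via (C,nl_idx)
  {ACE}: card=8000; try (E,hash)→9200, (C,hash)→12200, (E,nl_idx)→25000, (C,nl_idx)→27200, (C,merge)→30200, (E,merge)→31120 …(+2); best=9200 via (E,hash)
  {ABD}: card=960; try (B,hash)→4820, (D,hash)→6120, (B,merge)→7040, (D,merge)→22670, (B,nl)→27400, (D,nl)→242120; best=4820 via (B,hash)
  {ABE}: card=6400; try (E,hash)→3920, (B,hash)→4320, (E,nl_idx)→16520, (E,merge)→21440, (B,merge)→25840, (E,nl)→34120 …(+1); best=3920 via (E,hash)
  {ADE}: card=1200; try (E,hash)→3900, (D,hash)→5600, (E,nl_idx)→6100, (E,merge)→6520, (E,nl)→9400, (D,merge)→26550 …(+1); best=3900 via (E,hash)
  {ABCD}: card=3840; try (B,hash)→9620, (C,hash)→14780, (C,nl_idx)→17300, (D,hash)→18920, (C,merge)→20380, (B,merge)→22340 …(+4); best=9620 via (B,hash)
  {ABCE}: card=25600; try (E,hash)→16720, (B,hash)→18320, (C,hash)→19320, (E,nl_idx)→67720, (C,nl_idx)→87120, (C,merge)→98520 …(+5); best=16720 via (E,hash)
  {ACDE}: card=4800; try (E,hash)→8700, (C,hash)→14100, (E,nl_idx)→18100, (C,nl_idx)→19500, (D,hash)→19600, (E,merge)→21820 …(+5); best=8700 via (E,hash)
  {ABDE}: card=3840; try (E,hash)→5980, (B,hash)→6220, (D,hash)→12720, (E,nl_idx)→13460, (E,merge)→15500, (B,merge)→18940 …(+4); best=5980 via (E,hash)
  {ABCDE}: card=15360; try (E,hash)→13660, (B,hash)→14620, (C,hash)→18820, (E,nl_idx)→44180, (D,hash)→44720, (C,nl_idx)→55900 …(+8); best=13660 via (E,hash)

cost=13660; order=A,D,C,B,E; methods=hash,nl_idx,hash,hash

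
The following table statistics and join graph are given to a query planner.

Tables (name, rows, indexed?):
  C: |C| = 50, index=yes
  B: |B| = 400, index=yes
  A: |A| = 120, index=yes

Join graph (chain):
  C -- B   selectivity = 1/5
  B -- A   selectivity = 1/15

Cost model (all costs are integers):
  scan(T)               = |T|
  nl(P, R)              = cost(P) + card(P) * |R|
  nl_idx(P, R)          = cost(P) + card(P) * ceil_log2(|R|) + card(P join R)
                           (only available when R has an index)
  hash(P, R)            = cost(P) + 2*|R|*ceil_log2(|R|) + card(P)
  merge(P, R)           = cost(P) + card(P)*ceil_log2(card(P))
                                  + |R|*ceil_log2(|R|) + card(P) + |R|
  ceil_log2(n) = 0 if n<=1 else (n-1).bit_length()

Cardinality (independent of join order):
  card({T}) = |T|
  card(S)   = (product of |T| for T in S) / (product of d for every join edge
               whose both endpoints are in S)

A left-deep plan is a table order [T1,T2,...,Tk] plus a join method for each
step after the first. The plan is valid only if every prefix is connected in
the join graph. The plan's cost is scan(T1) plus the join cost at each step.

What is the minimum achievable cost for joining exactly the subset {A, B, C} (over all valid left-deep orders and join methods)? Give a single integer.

Selinger DP over subsets of {A,B,C}:
  {C}: scan cost=50, card=50
  {B}: scan cost=400, card=400
  {A}: scan cost=120, card=120
  {BC}: card=4000; try (C,hash)→1400, (B,merge)→4400, (B,nl_idx)→4500, (C,merge)→4750, (C,nl_idx)→6800, (B,hash)→7300 …(+2); best=1400 via (C,hash)
  {AB}: card=3200; try (A,hash)→2480, (B,nl_idx)→4400, (B,merge)→5080, (A,merge)→5360, (A,nl_idx)→6400, (B,hash)→7440 …(+2); best=2480 via (A,hash)
  {ABC}: card=32000; try (C,hash)→6280, (A,hash)→7080, (C,merge)→44430, (C,nl_idx)→53680, (A,merge)→54360, (A,nl_idx)→61400 …(+2); best=6280 via (C,hash)

6280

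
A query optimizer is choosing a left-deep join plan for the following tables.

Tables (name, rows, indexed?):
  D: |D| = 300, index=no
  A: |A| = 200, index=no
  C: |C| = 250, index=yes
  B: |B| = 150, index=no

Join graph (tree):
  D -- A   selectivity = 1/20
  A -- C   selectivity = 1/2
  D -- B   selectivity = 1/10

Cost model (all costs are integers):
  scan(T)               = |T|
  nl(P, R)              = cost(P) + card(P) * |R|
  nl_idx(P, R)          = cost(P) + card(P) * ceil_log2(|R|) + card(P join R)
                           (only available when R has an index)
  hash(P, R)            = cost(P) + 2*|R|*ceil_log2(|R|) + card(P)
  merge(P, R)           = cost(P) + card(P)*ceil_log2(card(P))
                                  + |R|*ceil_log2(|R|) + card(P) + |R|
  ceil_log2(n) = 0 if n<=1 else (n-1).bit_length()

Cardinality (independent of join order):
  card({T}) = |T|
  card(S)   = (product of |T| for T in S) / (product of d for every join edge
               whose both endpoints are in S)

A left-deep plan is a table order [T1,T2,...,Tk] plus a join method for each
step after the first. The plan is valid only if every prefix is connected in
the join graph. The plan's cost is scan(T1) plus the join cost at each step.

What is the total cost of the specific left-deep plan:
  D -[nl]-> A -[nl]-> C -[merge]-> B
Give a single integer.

step 1: scan D: cost=300, card=300
step 2: join A via nl
    card(P join A) = 300*200/(20) = 3000
    cost = 300 + 300*200 = 60300
step 3: join C via nl
    card(P join C) = 3000*250/(2) = 375000
    cost = 60300 + 3000*250 = 810300
step 4: join B via merge
    card(P join B) = 375000*150/(10) = 5625000
    cost = 810300 + 375000*19 + 150*8 + 375000 + 150 = 8311650

8311650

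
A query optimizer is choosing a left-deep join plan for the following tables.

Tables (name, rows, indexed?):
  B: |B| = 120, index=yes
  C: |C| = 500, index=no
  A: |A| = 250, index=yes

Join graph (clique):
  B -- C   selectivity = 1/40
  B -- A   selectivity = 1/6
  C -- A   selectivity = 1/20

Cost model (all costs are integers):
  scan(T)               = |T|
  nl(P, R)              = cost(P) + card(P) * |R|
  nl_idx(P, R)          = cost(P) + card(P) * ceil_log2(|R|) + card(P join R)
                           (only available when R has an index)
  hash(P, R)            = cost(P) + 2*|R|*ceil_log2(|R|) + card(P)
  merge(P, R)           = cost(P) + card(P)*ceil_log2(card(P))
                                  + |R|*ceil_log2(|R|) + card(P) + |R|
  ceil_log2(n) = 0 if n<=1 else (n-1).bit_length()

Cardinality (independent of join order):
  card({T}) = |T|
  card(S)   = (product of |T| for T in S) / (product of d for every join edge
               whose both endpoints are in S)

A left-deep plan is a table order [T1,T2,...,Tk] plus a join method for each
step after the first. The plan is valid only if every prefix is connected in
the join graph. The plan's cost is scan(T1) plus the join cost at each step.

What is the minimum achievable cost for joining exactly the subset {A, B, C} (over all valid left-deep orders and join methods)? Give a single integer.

8180

Selinger DP over subsets of {A,B,C}:
  {B}: scan cost=120, card=120
  {C}: scan cost=500, card=500
  {A}: scan cost=250, card=250
  {BC}: card=1500; try (B,hash)→2680, (B,nl_idx)→5500, (C,merge)→6080, (B,merge)→6460, (C,hash)→9240, (C,nl)→60120 …(+1); best=2680 via (B,hash)
  {AB}: card=5000; try (B,hash)→2180, (A,merge)→3330, (B,merge)→3460, (A,hash)→4240, (A,nl_idx)→6080, (B,nl_idx)→7000 …(+2); best=2180 via (B,hash)
  {AC}: card=6250; try (A,hash)→5000, (C,merge)→7500, (A,merge)→7750, (C,hash)→9500, (A,nl_idx)→10750, (C,nl)→125250 …(+1); best=5000 via (A,hash)
  {ABC}: card=3125; try (A,hash)→8180, (B,hash)→12930, (C,hash)→16180, (A,nl_idx)→17805, (A,merge)→22930, (B,nl_idx)→51875 …(+5); best=8180 via (A,hash)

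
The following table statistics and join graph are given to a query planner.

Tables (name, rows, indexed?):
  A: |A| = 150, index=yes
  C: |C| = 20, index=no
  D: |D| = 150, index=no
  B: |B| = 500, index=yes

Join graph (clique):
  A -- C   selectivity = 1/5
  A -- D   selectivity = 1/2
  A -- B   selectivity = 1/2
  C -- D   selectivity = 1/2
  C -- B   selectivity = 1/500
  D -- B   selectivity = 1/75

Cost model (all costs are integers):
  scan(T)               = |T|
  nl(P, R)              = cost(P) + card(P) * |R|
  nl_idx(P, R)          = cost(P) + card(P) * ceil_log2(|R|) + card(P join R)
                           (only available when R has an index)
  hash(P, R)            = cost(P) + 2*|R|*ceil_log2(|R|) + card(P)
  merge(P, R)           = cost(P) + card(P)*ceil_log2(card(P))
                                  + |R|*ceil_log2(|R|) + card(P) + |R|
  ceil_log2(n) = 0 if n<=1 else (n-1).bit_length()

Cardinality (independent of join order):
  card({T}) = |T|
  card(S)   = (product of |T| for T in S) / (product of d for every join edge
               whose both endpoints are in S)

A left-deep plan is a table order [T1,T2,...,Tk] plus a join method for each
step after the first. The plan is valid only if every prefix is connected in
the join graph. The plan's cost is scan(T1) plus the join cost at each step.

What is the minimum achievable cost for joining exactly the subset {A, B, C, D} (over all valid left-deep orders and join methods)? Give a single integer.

Selinger DP over subsets of {A,B,C,D}:
  {A}: scan cost=150, card=150
  {C}: scan cost=20, card=20
  {D}: scan cost=150, card=150
  {B}: scan cost=500, card=500
  {AC}: card=600; try (C,hash)→500, (A,nl_idx)→780, (A,merge)→1490, (C,merge)→1620, (A,hash)→2440, (A,nl)→3020 …(+1); best=500 via (C,hash)
  {AD}: card=11250; try (D,hash)→2700, (A,hash)→2700, (D,merge)→2850, (A,merge)→2850, (A,nl_idx)→12600, (D,nl)→22650 …(+1); best=2700 via (D,hash)
  {AB}: card=37500; try (A,hash)→3400, (B,merge)→6500, (A,merge)→6850, (B,hash)→9300, (B,nl_idx)→39000, (A,nl_idx)→42000 …(+2); best=3400 via (A,hash)
  {CD}: card=1500; try (C,hash)→500, (D,merge)→1490, (C,merge)→1620, (D,hash)→2440, (D,nl)→3020, (C,nl)→3150; best=500 via (C,hash)
  {BC}: card=20; try (B,nl_idx)→220, (C,hash)→1200, (B,merge)→5140, (C,merge)→5620, (B,hash)→9040, (B,nl)→10020 …(+1); best=220 via (B,nl_idx)
  {BD}: card=1000; try (B,nl_idx)→2500, (D,hash)→3400, (B,merge)→6500, (D,merge)→6850, (B,hash)→9300, (B,nl)→75150 …(+1); best=2500 via (B,nl_idx)
  {ACD}: card=22500; try (D,hash)→3500, (A,hash)→4400, (D,merge)→8450, (C,hash)→14150, (A,merge)→19850, (A,nl_idx)→35000 …(+4); best=3500 via (D,hash)
  {ABC}: card=300; try (A,nl_idx)→680, (A,merge)→1690, (A,hash)→2640, (A,nl)→3220, (B,nl_idx)→6200, (B,hash)→10100 …(+5); best=680 via (A,nl_idx)
  {ABD}: card=37500; try (A,hash)→5900, (A,merge)→14850, (B,hash)→22950, (D,hash)→43300, (A,nl_idx)→48000, (B,nl_idx)→141450 …(+5); best=5900 via (A,hash)
  {BCD}: card=20; try (D,merge)→1690, (D,hash)→2640, (D,nl)→3220, (C,hash)→3700, (B,hash)→11000, (C,merge)→13620 …(+4); best=1690 via (D,merge)
  {ABCD}: card=150; try (A,nl_idx)→2000, (A,merge)→3160, (D,hash)→3380, (A,hash)→4110, (A,nl)→4690, (D,merge)→5030 …(+8); best=2000 via (A,nl_idx)

2000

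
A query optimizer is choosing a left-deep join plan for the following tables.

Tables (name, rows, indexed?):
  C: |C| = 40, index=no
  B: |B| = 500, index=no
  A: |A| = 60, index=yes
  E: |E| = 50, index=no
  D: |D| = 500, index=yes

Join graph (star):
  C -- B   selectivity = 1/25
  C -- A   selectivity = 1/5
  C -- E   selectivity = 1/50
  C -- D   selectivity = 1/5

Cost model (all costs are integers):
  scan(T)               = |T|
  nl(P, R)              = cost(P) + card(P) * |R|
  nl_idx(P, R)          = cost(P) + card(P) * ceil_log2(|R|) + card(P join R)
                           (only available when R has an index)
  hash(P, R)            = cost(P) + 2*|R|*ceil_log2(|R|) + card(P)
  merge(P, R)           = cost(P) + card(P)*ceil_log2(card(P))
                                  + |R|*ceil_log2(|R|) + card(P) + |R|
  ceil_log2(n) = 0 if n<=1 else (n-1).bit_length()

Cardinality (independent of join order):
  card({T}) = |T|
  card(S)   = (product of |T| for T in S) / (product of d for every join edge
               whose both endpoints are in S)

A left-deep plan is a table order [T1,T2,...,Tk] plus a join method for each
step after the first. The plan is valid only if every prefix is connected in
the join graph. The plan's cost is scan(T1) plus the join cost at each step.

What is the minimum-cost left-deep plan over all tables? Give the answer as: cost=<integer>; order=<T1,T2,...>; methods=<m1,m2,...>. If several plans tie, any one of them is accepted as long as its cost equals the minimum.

Selinger DP (subsets sized 1..n):
  {C}: scan cost=40, card=40
  {B}: scan cost=500, card=500
  {A}: scan cost=60, card=60
  {E}: scan cost=50, card=50
  {D}: scan cost=500, card=500
  {BC}: card=800; try (C,hash)→1480, (B,merge)→5320, (C,merge)→5780, (B,hash)→9080, (B,nl)→20040, (C,nl)→20500; best=1480 via (C,hash)
  {AC}: card=480; try (C,hash)→600, (A,merge)→740, (C,merge)→760, (A,nl_idx)→760, (A,hash)→800, (A,nl)→2440 …(+1); best=600 via (C,hash)
  {CE}: card=40; try (C,hash)→580, (E,merge)→670, (E,hash)→680, (C,merge)→680, (E,nl)→2040, (C,nl)→2050; best=580 via (C,hash)
  {CD}: card=4000; try (C,hash)→1480, (D,nl_idx)→4400, (D,merge)→5320, (C,merge)→5780, (D,hash)→9080, (D,nl)→20040 …(+1); best=1480 via (C,hash)
  {ABC}: card=9600; try (A,hash)→3000, (B,hash)→10080, (B,merge)→10400, (A,merge)→10700, (A,nl_idx)→15880, (A,nl)→49480 …(+1); best=3000 via (A,hash)
  {BCE}: card=800; try (E,hash)→2880, (B,merge)→5860, (B,hash)→9620, (E,merge)→10630, (B,nl)→20580, (E,nl)→41480; best=2880 via (E,hash)
  {BCD}: card=80000; try (D,hash)→11280, (B,hash)→14480, (D,merge)→15280, (B,merge)→58480, (D,nl_idx)→88680, (D,nl)→401480 …(+1); best=11280 via (D,hash)
  {ACE}: card=480; try (A,merge)→1280, (A,nl_idx)→1300, (A,hash)→1340, (E,hash)→1680, (A,nl)→2980, (E,merge)→5750 …(+1); best=1280 via (A,merge)
  {ACD}: card=48000; try (A,hash)→6200, (D,hash)→10080, (D,merge)→10400, (D,nl_idx)→52920, (A,merge)→53900, (A,nl_idx)→73480 …(+2); best=6200 via (A,hash)
  {CDE}: card=4000; try (D,nl_idx)→4940, (D,merge)→5860, (E,hash)→6080, (D,hash)→9620, (D,nl)→20580, (E,merge)→53830 …(+1); best=4940 via (D,nl_idx)
  {ABCE}: card=9600; try (A,hash)→4400, (B,hash)→10760, (B,merge)→11080, (A,merge)→12100, (E,hash)→13200, (A,nl_idx)→17280 …(+4); best=4400 via (A,hash)
  {ABCD}: card=960000; try (D,hash)→21600, (B,hash)→63200, (A,hash)→92000, (D,merge)→152000, (B,merge)→827200, (D,nl_idx)→1049400 …(+5); best=21600 via (D,hash)
  {BCDE}: card=80000; try (D,hash)→12680, (D,merge)→16680, (B,hash)→17940, (B,merge)→61940, (D,nl_idx)→90080, (E,hash)→91880 …(+4); best=12680 via (D,hash)
  {ACDE}: card=48000; try (A,hash)→9660, (D,hash)→10760, (D,merge)→11080, (D,nl_idx)→53600, (E,hash)→54800, (A,merge)→57360 …(+5); best=9660 via (A,hash)
  {ABCDE}: card=960000; try (D,hash)→23000, (B,hash)→66660, (A,hash)→93400, (D,merge)→153400, (B,merge)→830660, (E,hash)→982200 …(+8); best=23000 via (D,hash)

cost=23000; order=B,C,E,A,D; methods=hash,hash,hash,hash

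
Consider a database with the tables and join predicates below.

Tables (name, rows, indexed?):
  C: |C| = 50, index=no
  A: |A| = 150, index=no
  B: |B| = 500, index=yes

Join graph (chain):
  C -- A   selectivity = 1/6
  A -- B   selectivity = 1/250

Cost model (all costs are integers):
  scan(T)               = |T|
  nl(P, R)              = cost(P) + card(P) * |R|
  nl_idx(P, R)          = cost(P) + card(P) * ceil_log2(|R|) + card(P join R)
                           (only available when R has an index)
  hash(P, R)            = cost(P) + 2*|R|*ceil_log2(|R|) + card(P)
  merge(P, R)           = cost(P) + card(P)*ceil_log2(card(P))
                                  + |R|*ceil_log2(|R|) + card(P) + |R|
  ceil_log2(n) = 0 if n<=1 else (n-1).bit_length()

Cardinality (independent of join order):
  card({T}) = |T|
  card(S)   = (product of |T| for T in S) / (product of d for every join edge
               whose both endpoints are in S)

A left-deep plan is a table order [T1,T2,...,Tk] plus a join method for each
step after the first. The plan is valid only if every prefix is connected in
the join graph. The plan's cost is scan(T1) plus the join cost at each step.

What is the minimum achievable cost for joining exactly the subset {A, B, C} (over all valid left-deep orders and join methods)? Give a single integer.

2700

Selinger DP over subsets of {A,B,C}:
  {C}: scan cost=50, card=50
  {A}: scan cost=150, card=150
  {B}: scan cost=500, card=500
  {AC}: card=1250; try (C,hash)→900, (A,merge)→1750, (C,merge)→1850, (A,hash)→2500, (A,nl)→7550, (C,nl)→7650; best=900 via (C,hash)
  {AB}: card=300; try (B,nl_idx)→1800, (A,hash)→3400, (B,merge)→6500, (A,merge)→6850, (B,hash)→9300, (B,nl)→75150 …(+1); best=1800 via (B,nl_idx)
  {ABC}: card=2500; try (C,hash)→2700, (C,merge)→5150, (B,hash)→11150, (B,nl_idx)→14650, (C,nl)→16800, (B,merge)→20900 …(+1); best=2700 via (C,hash)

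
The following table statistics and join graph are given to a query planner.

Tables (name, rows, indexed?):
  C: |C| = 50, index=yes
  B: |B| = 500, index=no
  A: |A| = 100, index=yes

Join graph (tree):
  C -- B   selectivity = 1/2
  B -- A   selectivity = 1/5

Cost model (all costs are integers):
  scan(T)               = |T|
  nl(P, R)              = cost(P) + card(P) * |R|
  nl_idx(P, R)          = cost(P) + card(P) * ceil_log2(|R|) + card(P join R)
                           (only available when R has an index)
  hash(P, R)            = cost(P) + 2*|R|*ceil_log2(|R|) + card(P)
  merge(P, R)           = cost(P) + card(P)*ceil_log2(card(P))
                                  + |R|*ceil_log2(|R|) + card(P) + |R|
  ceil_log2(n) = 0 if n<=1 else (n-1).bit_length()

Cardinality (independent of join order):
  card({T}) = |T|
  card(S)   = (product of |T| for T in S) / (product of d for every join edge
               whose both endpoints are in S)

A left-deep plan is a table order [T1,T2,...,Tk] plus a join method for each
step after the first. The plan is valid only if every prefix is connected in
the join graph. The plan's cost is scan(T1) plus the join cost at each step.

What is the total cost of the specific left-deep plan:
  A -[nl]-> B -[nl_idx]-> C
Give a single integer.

step 1: scan A: cost=100, card=100
step 2: join B via nl
    card(P join B) = 100*500/(5) = 10000
    cost = 100 + 100*500 = 50100
step 3: join C via nl_idx
    card(P join C) = 10000*50/(2) = 250000
    cost = 50100 + 10000*6 + 250000 = 360100

360100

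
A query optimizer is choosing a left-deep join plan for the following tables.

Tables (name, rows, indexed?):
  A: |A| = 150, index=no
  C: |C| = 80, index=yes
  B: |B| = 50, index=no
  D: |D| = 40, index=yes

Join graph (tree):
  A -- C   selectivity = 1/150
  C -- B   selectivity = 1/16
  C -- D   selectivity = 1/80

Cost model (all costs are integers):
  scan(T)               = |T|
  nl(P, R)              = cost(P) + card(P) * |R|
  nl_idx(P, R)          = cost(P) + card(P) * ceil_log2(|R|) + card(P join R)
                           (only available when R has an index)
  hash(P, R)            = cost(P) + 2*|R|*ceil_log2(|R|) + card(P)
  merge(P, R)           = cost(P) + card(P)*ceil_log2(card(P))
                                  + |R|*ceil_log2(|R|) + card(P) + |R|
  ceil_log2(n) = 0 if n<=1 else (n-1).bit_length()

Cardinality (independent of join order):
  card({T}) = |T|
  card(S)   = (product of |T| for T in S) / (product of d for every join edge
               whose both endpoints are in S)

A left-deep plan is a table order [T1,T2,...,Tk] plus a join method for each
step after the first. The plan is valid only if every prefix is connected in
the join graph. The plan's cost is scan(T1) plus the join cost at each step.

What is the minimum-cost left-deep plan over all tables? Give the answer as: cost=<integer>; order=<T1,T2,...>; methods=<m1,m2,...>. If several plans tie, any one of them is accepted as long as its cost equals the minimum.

cost=2430; order=A,C,D,B; methods=nl_idx,nl_idx,merge

Selinger DP (subsets sized 1..n):
  {A}: scan cost=150, card=150
  {C}: scan cost=80, card=80
  {B}: scan cost=50, card=50
  {D}: scan cost=40, card=40
  {AC}: card=80; try (C,nl_idx)→1280, (C,hash)→1420, (A,merge)→2070, (C,merge)→2140, (A,hash)→2560, (A,nl)→12080 …(+1); best=1280 via (C,nl_idx)
  {BC}: card=250; try (C,nl_idx)→650, (B,hash)→760, (C,merge)→1040, (B,merge)→1070, (C,hash)→1220, (C,nl)→4050 …(+1); best=650 via (C,nl_idx)
  {CD}: card=40; try (C,nl_idx)→360, (D,nl_idx)→600, (D,hash)→640, (C,merge)→960, (D,merge)→1000, (C,hash)→1200 …(+2); best=360 via (C,nl_idx)
  {ABC}: card=250; try (B,hash)→1960, (B,merge)→2270, (A,hash)→3300, (A,merge)→4250, (B,nl)→5280, (A,nl)→38150; best=1960 via (B,hash)
  {ACD}: card=40; try (D,nl_idx)→1800, (D,hash)→1840, (A,merge)→1990, (D,merge)→2200, (A,hash)→2800, (D,nl)→4480 …(+1); best=1800 via (D,nl_idx)
  {BCD}: card=125; try (B,merge)→990, (B,hash)→1000, (D,hash)→1380, (D,nl_idx)→2275, (B,nl)→2360, (D,merge)→3180 …(+1); best=990 via (B,merge)
  {ABCD}: card=125; try (B,merge)→2430, (B,hash)→2440, (D,hash)→2690, (A,merge)→3340, (A,hash)→3515, (D,nl_idx)→3585 …(+4); best=2430 via (B,merge)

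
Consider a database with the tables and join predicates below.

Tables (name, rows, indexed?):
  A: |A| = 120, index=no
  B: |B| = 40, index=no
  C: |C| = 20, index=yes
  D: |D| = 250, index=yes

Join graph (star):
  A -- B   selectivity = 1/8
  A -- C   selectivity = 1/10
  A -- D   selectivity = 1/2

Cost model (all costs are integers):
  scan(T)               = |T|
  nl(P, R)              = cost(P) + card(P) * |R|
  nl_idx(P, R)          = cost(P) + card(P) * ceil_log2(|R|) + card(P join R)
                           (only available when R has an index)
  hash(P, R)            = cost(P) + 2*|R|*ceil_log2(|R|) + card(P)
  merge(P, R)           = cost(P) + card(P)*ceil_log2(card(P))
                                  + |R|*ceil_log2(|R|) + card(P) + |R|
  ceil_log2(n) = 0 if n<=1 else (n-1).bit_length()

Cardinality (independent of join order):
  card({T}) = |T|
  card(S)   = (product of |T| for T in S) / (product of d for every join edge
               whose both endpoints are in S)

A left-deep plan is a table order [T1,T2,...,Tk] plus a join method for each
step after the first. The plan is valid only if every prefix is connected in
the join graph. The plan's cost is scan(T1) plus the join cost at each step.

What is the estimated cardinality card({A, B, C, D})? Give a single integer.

Tables in S: A(120), B(40), C(20), D(250)
Edges inside S: A-B(d=8), A-C(d=10), A-D(d=2)
numerator = 120 * 40 * 20 * 250 = 24000000
denominator = 8 * 10 * 2 = 160
card(S) = 24000000 / 160 = 150000

150000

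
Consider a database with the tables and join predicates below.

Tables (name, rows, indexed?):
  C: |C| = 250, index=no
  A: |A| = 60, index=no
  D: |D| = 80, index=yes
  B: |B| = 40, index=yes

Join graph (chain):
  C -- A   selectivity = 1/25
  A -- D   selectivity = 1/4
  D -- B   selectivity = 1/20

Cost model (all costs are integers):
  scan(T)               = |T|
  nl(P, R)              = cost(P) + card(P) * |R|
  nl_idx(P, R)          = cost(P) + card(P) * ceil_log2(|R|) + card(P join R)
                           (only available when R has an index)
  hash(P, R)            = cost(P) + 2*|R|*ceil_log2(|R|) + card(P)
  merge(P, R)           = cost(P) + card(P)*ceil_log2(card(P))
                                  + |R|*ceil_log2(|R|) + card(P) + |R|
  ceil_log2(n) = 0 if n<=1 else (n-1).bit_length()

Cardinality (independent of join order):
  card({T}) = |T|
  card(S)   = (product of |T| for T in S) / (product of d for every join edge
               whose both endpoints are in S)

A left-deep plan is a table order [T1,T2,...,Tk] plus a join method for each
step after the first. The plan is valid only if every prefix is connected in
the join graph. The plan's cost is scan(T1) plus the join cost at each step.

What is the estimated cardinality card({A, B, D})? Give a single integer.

Tables in S: A(60), B(40), D(80)
Edges inside S: A-D(d=4), D-B(d=20)
numerator = 60 * 40 * 80 = 192000
denominator = 4 * 20 = 80
card(S) = 192000 / 80 = 2400

2400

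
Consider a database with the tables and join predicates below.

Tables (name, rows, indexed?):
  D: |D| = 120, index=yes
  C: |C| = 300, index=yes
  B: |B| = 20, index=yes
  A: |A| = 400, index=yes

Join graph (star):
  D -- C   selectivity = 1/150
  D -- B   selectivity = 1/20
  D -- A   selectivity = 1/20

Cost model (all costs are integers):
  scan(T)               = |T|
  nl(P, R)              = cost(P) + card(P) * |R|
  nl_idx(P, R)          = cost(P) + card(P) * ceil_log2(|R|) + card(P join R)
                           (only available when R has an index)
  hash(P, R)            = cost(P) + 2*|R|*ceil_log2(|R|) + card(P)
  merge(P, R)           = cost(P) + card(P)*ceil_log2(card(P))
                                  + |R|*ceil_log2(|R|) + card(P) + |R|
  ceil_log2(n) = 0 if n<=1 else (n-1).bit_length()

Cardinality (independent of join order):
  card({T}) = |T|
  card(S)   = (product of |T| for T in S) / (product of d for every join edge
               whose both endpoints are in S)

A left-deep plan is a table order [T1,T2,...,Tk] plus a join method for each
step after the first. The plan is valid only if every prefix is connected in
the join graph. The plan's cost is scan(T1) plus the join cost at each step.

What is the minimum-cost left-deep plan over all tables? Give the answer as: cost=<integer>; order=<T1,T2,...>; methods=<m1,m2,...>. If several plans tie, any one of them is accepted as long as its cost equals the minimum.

cost=7760; order=B,D,C,A; methods=nl_idx,nl_idx,merge

Selinger DP (subsets sized 1..n):
  {D}: scan cost=120, card=120
  {C}: scan cost=300, card=300
  {B}: scan cost=20, card=20
  {A}: scan cost=400, card=400
  {CD}: card=240; try (C,nl_idx)→1440, (D,hash)→2280, (D,nl_idx)→2640, (C,merge)→4080, (D,merge)→4260, (C,hash)→5640 …(+2); best=1440 via (C,nl_idx)
  {BD}: card=120; try (D,nl_idx)→280, (B,hash)→440, (B,nl_idx)→840, (D,merge)→1100, (B,merge)→1200, (D,hash)→1720 …(+2); best=280 via (D,nl_idx)
  {AD}: card=2400; try (D,hash)→2480, (A,nl_idx)→3600, (A,merge)→5080, (D,merge)→5360, (D,nl_idx)→5600, (A,hash)→7440 …(+2); best=2480 via (D,hash)
  {BCD}: card=240; try (C,nl_idx)→1600, (B,hash)→1880, (B,nl_idx)→2880, (B,merge)→3720, (C,merge)→4240, (C,hash)→5800 …(+2); best=1600 via (C,nl_idx)
  {ACD}: card=4800; try (A,merge)→7600, (A,nl_idx)→8400, (A,hash)→8880, (C,hash)→10280, (C,nl_idx)→28880, (C,merge)→36680 …(+2); best=7600 via (A,merge)
  {ABD}: card=2400; try (A,nl_idx)→3760, (B,hash)→5080, (A,merge)→5240, (A,hash)→7600, (B,nl_idx)→16880, (B,merge)→33800 …(+2); best=3760 via (A,nl_idx)
  {ABCD}: card=4800; try (A,merge)→7760, (A,nl_idx)→8560, (A,hash)→9040, (C,hash)→11560, (B,hash)→12600, (C,nl_idx)→30160 …(+6); best=7760 via (A,merge)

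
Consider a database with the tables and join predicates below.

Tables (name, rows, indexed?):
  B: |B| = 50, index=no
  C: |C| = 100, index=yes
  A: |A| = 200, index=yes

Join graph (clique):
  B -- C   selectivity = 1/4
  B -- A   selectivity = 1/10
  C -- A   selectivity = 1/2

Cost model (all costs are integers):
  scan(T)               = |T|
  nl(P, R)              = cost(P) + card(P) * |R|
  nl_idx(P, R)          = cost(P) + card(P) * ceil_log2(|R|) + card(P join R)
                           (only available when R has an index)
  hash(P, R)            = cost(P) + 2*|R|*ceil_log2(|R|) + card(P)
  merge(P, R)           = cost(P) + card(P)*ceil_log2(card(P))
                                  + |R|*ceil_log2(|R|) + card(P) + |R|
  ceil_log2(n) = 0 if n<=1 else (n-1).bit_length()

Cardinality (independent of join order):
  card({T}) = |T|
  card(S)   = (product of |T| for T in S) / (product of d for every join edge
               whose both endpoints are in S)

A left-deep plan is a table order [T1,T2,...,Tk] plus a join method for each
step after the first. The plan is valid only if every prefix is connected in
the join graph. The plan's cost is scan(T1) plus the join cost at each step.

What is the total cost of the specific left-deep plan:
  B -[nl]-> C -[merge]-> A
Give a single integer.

21850

step 1: scan B: cost=50, card=50
step 2: join C via nl
    card(P join C) = 50*100/(4) = 1250
    cost = 50 + 50*100 = 5050
step 3: join A via merge
    card(P join A) = 1250*200/(10*2) = 12500
    cost = 5050 + 1250*11 + 200*8 + 1250 + 200 = 21850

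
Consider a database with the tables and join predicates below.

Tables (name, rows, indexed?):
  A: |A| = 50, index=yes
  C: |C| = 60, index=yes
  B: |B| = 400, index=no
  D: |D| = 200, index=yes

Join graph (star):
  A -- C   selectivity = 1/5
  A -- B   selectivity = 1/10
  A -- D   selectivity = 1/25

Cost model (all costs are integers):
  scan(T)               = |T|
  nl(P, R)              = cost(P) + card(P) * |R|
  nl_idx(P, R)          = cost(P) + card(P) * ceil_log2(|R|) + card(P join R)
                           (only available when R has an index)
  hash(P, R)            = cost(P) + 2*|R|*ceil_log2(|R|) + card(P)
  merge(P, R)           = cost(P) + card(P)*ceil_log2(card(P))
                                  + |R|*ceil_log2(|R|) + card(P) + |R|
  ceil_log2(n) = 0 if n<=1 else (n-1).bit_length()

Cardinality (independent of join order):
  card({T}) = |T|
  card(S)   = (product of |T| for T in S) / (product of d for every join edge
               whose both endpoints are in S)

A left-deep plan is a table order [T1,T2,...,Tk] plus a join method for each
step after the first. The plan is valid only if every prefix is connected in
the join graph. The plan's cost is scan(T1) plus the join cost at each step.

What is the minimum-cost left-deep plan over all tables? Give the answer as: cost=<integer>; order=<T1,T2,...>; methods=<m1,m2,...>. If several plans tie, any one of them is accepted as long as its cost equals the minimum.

Selinger DP (subsets sized 1..n):
  {A}: scan cost=50, card=50
  {C}: scan cost=60, card=60
  {B}: scan cost=400, card=400
  {D}: scan cost=200, card=200
  {AC}: card=600; try (A,hash)→720, (C,hash)→820, (C,merge)→820, (A,merge)→830, (C,nl_idx)→950, (A,nl_idx)→1020 …(+2); best=720 via (A,hash)
  {AB}: card=2000; try (A,hash)→1400, (B,merge)→4400, (A,merge)→4750, (A,nl_idx)→4800, (B,hash)→7300, (B,nl)→20050 …(+1); best=1400 via (A,hash)
  {AD}: card=400; try (D,nl_idx)→850, (A,hash)→1000, (A,nl_idx)→1800, (D,merge)→2200, (A,merge)→2350, (D,hash)→3300 …(+2); best=850 via (D,nl_idx)
  {ABC}: card=24000; try (C,hash)→4120, (B,hash)→8520, (B,merge)→11320, (C,merge)→25820, (C,nl_idx)→37400, (C,nl)→121400 …(+1); best=4120 via (C,hash)
  {ACD}: card=4800; try (C,hash)→1970, (D,hash)→4520, (C,merge)→5270, (C,nl_idx)→8050, (D,merge)→9120, (D,nl_idx)→10320 …(+2); best=1970 via (C,hash)
  {ABD}: card=16000; try (D,hash)→6600, (B,hash)→8450, (B,merge)→8850, (D,merge)→27200, (D,nl_idx)→33400, (B,nl)→160850 …(+1); best=6600 via (D,hash)
  {ABCD}: card=192000; try (B,hash)→13970, (C,hash)→23320, (D,hash)→31320, (B,merge)→73170, (C,merge)→247020, (C,nl_idx)→294600 …(+5); best=13970 via (B,hash)

cost=13970; order=A,D,C,B; methods=nl_idx,hash,hash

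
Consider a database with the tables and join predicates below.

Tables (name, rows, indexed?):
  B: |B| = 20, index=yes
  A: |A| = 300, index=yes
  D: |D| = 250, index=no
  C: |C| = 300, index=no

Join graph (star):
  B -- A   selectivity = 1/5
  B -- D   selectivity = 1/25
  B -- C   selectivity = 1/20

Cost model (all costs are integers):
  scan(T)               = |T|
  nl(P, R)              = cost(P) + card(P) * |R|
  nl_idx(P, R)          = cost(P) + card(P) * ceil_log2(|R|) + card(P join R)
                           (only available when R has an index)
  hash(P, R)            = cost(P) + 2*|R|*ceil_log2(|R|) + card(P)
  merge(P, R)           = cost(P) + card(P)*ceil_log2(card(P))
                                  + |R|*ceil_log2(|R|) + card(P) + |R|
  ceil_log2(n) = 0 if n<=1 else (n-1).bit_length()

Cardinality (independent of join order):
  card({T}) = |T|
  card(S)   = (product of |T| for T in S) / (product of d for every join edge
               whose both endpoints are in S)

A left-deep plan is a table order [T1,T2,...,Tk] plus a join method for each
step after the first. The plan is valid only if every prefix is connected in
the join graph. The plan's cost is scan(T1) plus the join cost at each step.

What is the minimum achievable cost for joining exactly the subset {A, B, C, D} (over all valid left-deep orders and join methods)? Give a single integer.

13500

Selinger DP over subsets of {A,B,C,D}:
  {B}: scan cost=20, card=20
  {A}: scan cost=300, card=300
  {D}: scan cost=250, card=250
  {C}: scan cost=300, card=300
  {AB}: card=1200; try (B,hash)→800, (A,nl_idx)→1400, (B,nl_idx)→3000, (A,merge)→3140, (B,merge)→3420, (A,hash)→5440 …(+2); best=800 via (B,hash)
  {BD}: card=200; try (B,hash)→700, (B,nl_idx)→1700, (D,merge)→2390, (B,merge)→2620, (D,hash)→4040, (D,nl)→5020 …(+1); best=700 via (B,hash)
  {BC}: card=300; try (B,hash)→800, (B,nl_idx)→2100, (C,merge)→3140, (B,merge)→3420, (C,hash)→5440, (C,nl)→6020 …(+1); best=800 via (B,hash)
  {ABD}: card=12000; try (A,merge)→5500, (D,hash)→6000, (A,hash)→6300, (A,nl_idx)→14500, (D,merge)→17450, (A,nl)→60700 …(+1); best=5500 via (A,merge)
  {ABC}: card=18000; try (A,hash)→6500, (A,merge)→6800, (C,hash)→7400, (C,merge)→18200, (A,nl_idx)→21500, (A,nl)→90800 …(+1); best=6500 via (A,hash)
  {BCD}: card=3000; try (D,hash)→5100, (C,merge)→5500, (D,merge)→6050, (C,hash)→6300, (C,nl)→60700, (D,nl)→75800; best=5100 via (D,hash)
  {ABCD}: card=180000; try (A,hash)→13500, (C,hash)→22900, (D,hash)→28500, (A,merge)→47100, (C,merge)→188500, (A,nl_idx)→212100 …(+4); best=13500 via (A,hash)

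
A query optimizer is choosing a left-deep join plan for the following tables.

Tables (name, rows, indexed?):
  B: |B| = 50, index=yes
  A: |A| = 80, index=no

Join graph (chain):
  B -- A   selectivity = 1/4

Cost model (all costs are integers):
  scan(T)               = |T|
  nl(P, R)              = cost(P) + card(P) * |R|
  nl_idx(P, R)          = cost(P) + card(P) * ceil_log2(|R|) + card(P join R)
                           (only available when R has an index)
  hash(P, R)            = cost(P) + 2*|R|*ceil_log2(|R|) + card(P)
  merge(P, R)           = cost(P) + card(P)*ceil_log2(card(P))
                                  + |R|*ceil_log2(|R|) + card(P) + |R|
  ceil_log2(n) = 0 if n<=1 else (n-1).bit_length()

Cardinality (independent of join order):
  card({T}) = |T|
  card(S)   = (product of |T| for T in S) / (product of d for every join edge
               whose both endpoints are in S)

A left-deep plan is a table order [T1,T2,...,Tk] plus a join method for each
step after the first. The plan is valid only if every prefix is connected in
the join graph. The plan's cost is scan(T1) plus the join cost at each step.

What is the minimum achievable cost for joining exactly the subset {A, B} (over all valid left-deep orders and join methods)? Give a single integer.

Selinger DP over subsets of {A,B}:
  {B}: scan cost=50, card=50
  {A}: scan cost=80, card=80
  {AB}: card=1000; try (B,hash)→760, (A,merge)→1040, (B,merge)→1070, (A,hash)→1220, (B,nl_idx)→1560, (A,nl)→4050 …(+1); best=760 via (B,hash)

760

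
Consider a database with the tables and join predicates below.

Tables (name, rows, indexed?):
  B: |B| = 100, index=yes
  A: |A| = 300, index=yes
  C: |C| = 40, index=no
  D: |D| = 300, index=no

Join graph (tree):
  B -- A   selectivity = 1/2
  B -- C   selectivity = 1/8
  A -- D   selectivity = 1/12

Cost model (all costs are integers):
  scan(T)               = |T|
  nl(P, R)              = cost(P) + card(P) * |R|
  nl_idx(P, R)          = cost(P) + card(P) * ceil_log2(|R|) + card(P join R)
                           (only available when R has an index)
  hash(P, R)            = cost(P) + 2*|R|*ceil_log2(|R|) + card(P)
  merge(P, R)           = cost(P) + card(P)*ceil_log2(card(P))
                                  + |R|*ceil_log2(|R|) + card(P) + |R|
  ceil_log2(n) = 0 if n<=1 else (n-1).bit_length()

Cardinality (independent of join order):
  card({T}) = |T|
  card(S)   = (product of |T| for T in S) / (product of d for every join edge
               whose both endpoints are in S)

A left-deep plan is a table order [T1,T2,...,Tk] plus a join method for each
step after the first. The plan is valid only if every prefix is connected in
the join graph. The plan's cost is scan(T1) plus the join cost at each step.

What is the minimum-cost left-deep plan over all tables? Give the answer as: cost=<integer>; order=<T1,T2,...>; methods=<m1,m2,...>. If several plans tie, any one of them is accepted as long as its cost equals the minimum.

cost=86980; order=B,C,A,D; methods=hash,hash,hash

Selinger DP (subsets sized 1..n):
  {B}: scan cost=100, card=100
  {A}: scan cost=300, card=300
  {C}: scan cost=40, card=40
  {D}: scan cost=300, card=300
  {AB}: card=15000; try (B,hash)→2000, (A,merge)→3900, (B,merge)→4100, (A,hash)→5600, (A,nl_idx)→16000, (B,nl_idx)→17400 …(+2); best=2000 via (B,hash)
  {BC}: card=500; try (C,hash)→680, (B,nl_idx)→820, (B,merge)→1120, (C,merge)→1180, (B,hash)→1480, (B,nl)→4040 …(+1); best=680 via (C,hash)
  {AD}: card=7500; try (D,hash)→6000, (A,hash)→6000, (D,merge)→6300, (A,merge)→6300, (A,nl_idx)→10500, (D,nl)→90300 …(+1); best=6000 via (D,hash)
  {ABC}: card=75000; try (A,hash)→6580, (A,merge)→8680, (C,hash)→17480, (A,nl_idx)→80180, (A,nl)→150680, (C,merge)→227280 …(+1); best=6580 via (A,hash)
  {ABD}: card=375000; try (B,hash)→14900, (D,hash)→22400, (B,merge)→111800, (D,merge)→230000, (B,nl_idx)→433500, (B,nl)→756000 …(+1); best=14900 via (B,hash)
  {ABCD}: card=1875000; try (D,hash)→86980, (C,hash)→390380, (D,merge)→1359580, (C,merge)→7515180, (C,nl)→15014900, (D,nl)→22506580; best=86980 via (D,hash)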